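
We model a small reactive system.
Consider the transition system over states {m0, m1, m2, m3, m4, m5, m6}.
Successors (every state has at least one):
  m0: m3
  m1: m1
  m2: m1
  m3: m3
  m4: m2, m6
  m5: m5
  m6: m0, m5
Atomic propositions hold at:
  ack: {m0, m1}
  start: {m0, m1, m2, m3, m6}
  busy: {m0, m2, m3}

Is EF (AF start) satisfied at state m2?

Yes

AF start: least fixpoint, start Z0 = {m0, m1, m2, m3, m6}, add states with every successor in Z. Z1 = {m0, m1, m2, m3, m4, m6}; fixed.
Sat(AF start) = {m0, m1, m2, m3, m4, m6}
EF (AF start): least fixpoint, start Z0 = {m0, m1, m2, m3, m4, m6}, add states with some successor in Z. Already a fixed point.
Sat(EF (AF start)) = {m0, m1, m2, m3, m4, m6}
m2 ∈ Sat(EF (AF start)) = {m0, m1, m2, m3, m4, m6}, so the formula holds at m2.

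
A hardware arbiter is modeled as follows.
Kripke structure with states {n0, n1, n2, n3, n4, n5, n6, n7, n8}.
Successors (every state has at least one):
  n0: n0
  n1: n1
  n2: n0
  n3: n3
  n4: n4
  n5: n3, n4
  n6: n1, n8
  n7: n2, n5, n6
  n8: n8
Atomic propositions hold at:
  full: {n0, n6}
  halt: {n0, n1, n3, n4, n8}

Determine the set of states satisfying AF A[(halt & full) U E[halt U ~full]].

{n1, n2, n3, n4, n5, n6, n7, n8}

Sat(halt & full) = {n0}
Sat(~full) = {n1, n2, n3, n4, n5, n7, n8}
E[halt U ~full]: least fixpoint, start Z0 = Sat(~full) = {n1, n2, n3, n4, n5, n7, n8}, add states in Sat(halt) with some successor in Z. Already a fixed point.
Sat(E[halt U ~full]) = {n1, n2, n3, n4, n5, n7, n8}
A[(halt & full) U E[halt U ~full]]: least fixpoint, start Z0 = Sat(E[halt U ~full]) = {n1, n2, n3, n4, n5, n7, n8}, add states in Sat(halt & full) with every successor in Z. Already a fixed point.
Sat(A[(halt & full) U E[halt U ~full]]) = {n1, n2, n3, n4, n5, n7, n8}
AF A[(halt & full) U E[halt U ~full]]: least fixpoint, start Z0 = {n1, n2, n3, n4, n5, n7, n8}, add states with every successor in Z. Z1 = {n1, n2, n3, n4, n5, n6, n7, n8}; fixed.
Sat(AF A[(halt & full) U E[halt U ~full]]) = {n1, n2, n3, n4, n5, n6, n7, n8}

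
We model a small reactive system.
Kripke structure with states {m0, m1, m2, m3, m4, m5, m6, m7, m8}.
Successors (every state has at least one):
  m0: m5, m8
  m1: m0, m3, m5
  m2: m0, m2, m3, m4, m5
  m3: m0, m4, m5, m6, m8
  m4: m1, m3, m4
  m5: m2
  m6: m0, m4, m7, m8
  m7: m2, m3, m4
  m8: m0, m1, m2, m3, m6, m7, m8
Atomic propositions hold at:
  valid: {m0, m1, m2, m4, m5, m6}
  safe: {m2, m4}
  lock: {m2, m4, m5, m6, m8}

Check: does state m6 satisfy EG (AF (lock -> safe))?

No

Sat(lock -> safe) = {m0, m1, m2, m3, m4, m7}
AF (lock -> safe): least fixpoint, start Z0 = {m0, m1, m2, m3, m4, m7}, add states with every successor in Z. Z1 = {m0, m1, m2, m3, m4, m5, m7}; fixed.
Sat(AF (lock -> safe)) = {m0, m1, m2, m3, m4, m5, m7}
EG (AF (lock -> safe)): greatest fixpoint, start Z0 = {m0, m1, m2, m3, m4, m5, m7}, keep only states in Sat with some successor in Z. Already a fixed point.
Sat(EG (AF (lock -> safe))) = {m0, m1, m2, m3, m4, m5, m7}
m6 ∉ Sat(EG (AF (lock -> safe))) = {m0, m1, m2, m3, m4, m5, m7}, so the formula does not hold at m6.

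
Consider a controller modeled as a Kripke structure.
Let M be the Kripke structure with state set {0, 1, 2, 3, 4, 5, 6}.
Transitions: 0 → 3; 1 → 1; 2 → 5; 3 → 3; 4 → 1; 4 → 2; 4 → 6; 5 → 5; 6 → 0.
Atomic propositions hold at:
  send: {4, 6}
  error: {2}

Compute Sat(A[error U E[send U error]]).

{2, 4}

E[send U error]: least fixpoint, start Z0 = Sat(error) = {2}, add states in Sat(send) with some successor in Z. Z1 = {2, 4}; fixed.
Sat(E[send U error]) = {2, 4}
A[error U E[send U error]]: least fixpoint, start Z0 = Sat(E[send U error]) = {2, 4}, add states in Sat(error) with every successor in Z. Already a fixed point.
Sat(A[error U E[send U error]]) = {2, 4}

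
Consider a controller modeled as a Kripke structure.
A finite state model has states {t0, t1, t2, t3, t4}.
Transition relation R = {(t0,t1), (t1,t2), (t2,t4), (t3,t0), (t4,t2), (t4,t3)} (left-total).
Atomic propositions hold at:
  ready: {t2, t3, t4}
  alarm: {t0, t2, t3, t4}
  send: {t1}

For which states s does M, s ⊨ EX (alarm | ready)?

Sat(alarm | ready) = {t0, t2, t3, t4}
Sat(EX (alarm | ready)) = {s : some successor in {t0, t2, t3, t4}} = {t1, t2, t3, t4}

{t1, t2, t3, t4}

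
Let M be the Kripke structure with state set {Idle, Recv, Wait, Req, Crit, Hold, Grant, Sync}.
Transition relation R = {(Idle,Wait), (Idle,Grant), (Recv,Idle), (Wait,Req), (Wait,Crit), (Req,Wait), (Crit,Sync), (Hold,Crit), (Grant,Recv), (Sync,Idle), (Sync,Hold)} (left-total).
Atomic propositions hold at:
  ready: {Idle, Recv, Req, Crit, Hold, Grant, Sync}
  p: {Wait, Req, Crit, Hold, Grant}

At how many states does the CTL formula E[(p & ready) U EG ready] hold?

6

Sat(p & ready) = {Req, Crit, Hold, Grant}
EG ready: greatest fixpoint, start Z0 = {Idle, Recv, Req, Crit, Hold, Grant, Sync}, keep only states in Sat with some successor in Z. Z1 = {Idle, Recv, Crit, Hold, Grant, Sync}; fixed.
Sat(EG ready) = {Idle, Recv, Crit, Hold, Grant, Sync}
E[(p & ready) U EG ready]: least fixpoint, start Z0 = Sat(EG ready) = {Idle, Recv, Crit, Hold, Grant, Sync}, add states in Sat(p & ready) with some successor in Z. Already a fixed point.
Sat(E[(p & ready) U EG ready]) = {Idle, Recv, Crit, Hold, Grant, Sync}
|Sat(E[(p & ready) U EG ready])| = |{Idle, Recv, Crit, Hold, Grant, Sync}| = 6.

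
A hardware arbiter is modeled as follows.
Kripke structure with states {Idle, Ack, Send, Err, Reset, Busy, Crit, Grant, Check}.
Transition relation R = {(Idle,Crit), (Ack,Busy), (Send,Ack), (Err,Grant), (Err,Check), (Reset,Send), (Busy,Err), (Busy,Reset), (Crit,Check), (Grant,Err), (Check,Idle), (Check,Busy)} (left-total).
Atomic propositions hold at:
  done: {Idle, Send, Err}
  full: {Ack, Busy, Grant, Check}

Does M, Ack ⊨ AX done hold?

No

Sat(AX done) = {s : every successor in {Idle, Send, Err}} = {Reset, Grant}
Ack ∉ Sat(AX done) = {Reset, Grant}, so the formula does not hold at Ack.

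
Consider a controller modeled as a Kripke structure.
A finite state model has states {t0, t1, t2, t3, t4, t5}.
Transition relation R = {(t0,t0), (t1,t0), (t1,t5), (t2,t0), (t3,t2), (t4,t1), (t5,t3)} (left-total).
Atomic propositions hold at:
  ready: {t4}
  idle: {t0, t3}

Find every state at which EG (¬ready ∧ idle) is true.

Sat(¬ready) = {t0, t1, t2, t3, t5}
Sat(¬ready ∧ idle) = {t0, t3}
EG (¬ready ∧ idle): greatest fixpoint, start Z0 = {t0, t3}, keep only states in Sat with some successor in Z. Z1 = {t0}; fixed.
Sat(EG (¬ready ∧ idle)) = {t0}

{t0}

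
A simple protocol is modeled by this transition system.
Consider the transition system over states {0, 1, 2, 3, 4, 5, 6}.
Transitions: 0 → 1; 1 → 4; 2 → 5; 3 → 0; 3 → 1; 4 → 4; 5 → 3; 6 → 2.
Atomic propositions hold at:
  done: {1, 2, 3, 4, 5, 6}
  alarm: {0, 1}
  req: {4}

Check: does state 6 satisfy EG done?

Yes

EG done: greatest fixpoint, start Z0 = {1, 2, 3, 4, 5, 6}, keep only states in Sat with some successor in Z. Already a fixed point.
Sat(EG done) = {1, 2, 3, 4, 5, 6}
6 ∈ Sat(EG done) = {1, 2, 3, 4, 5, 6}, so the formula holds at 6.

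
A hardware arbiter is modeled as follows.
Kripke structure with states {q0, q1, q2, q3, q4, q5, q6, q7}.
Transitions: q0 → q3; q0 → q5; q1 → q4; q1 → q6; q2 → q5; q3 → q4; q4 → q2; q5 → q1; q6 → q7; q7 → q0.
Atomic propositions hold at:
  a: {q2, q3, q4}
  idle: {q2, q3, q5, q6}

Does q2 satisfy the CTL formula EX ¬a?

Yes

Sat(¬a) = {q0, q1, q5, q6, q7}
Sat(EX ¬a) = {s : some successor in {q0, q1, q5, q6, q7}} = {q0, q1, q2, q5, q6, q7}
q2 ∈ Sat(EX ¬a) = {q0, q1, q2, q5, q6, q7}, so the formula holds at q2.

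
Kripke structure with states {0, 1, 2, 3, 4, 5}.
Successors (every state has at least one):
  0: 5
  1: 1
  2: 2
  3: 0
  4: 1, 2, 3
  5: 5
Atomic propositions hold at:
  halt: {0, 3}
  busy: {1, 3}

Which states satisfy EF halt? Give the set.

EF halt: least fixpoint, start Z0 = {0, 3}, add states with some successor in Z. Z1 = {0, 3, 4}; fixed.
Sat(EF halt) = {0, 3, 4}

{0, 3, 4}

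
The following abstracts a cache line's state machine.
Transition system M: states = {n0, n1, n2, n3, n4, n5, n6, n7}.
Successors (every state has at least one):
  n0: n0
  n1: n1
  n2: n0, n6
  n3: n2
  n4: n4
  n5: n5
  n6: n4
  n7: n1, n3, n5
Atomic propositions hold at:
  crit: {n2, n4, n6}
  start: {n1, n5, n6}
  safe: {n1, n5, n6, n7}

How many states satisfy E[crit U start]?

E[crit U start]: least fixpoint, start Z0 = Sat(start) = {n1, n5, n6}, add states in Sat(crit) with some successor in Z. Z1 = {n1, n2, n5, n6}; fixed.
Sat(E[crit U start]) = {n1, n2, n5, n6}
|Sat(E[crit U start])| = |{n1, n2, n5, n6}| = 4.

4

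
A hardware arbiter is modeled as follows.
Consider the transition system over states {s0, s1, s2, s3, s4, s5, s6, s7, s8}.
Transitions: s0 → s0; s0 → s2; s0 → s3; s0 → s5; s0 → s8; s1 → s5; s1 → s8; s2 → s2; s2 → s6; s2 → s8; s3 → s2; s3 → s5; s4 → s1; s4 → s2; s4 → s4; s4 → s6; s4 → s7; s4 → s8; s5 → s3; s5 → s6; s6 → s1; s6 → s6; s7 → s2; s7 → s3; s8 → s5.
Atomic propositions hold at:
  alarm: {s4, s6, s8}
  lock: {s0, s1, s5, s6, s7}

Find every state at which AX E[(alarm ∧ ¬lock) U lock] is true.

{s1, s6, s8}

Sat(¬lock) = {s2, s3, s4, s8}
Sat(alarm ∧ ¬lock) = {s4, s8}
E[(alarm ∧ ¬lock) U lock]: least fixpoint, start Z0 = Sat(lock) = {s0, s1, s5, s6, s7}, add states in Sat(alarm ∧ ¬lock) with some successor in Z. Z1 = {s0, s1, s4, s5, s6, s7, s8}; fixed.
Sat(E[(alarm ∧ ¬lock) U lock]) = {s0, s1, s4, s5, s6, s7, s8}
Sat(AX E[(alarm ∧ ¬lock) U lock]) = {s : every successor in {s0, s1, s4, s5, s6, s7, s8}} = {s1, s6, s8}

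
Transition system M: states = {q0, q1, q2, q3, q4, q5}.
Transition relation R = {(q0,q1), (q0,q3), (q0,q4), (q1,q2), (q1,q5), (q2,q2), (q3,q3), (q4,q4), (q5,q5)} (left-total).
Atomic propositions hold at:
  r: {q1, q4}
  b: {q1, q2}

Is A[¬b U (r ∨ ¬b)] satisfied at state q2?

Sat(¬b) = {q0, q3, q4, q5}
Sat(r ∨ ¬b) = {q0, q1, q3, q4, q5}
A[¬b U (r ∨ ¬b)]: least fixpoint, start Z0 = Sat((r ∨ ¬b)) = {q0, q1, q3, q4, q5}, add states in Sat(¬b) with every successor in Z. Already a fixed point.
Sat(A[¬b U (r ∨ ¬b)]) = {q0, q1, q3, q4, q5}
q2 ∉ Sat(A[¬b U (r ∨ ¬b)]) = {q0, q1, q3, q4, q5}, so the formula does not hold at q2.

No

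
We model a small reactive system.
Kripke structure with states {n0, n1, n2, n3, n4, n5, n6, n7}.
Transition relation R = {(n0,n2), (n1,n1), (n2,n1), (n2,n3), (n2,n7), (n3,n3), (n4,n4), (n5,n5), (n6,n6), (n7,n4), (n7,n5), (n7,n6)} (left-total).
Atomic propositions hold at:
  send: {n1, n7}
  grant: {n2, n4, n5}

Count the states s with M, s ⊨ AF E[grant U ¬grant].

6

Sat(¬grant) = {n0, n1, n3, n6, n7}
E[grant U ¬grant]: least fixpoint, start Z0 = Sat(¬grant) = {n0, n1, n3, n6, n7}, add states in Sat(grant) with some successor in Z. Z1 = {n0, n1, n2, n3, n6, n7}; fixed.
Sat(E[grant U ¬grant]) = {n0, n1, n2, n3, n6, n7}
AF E[grant U ¬grant]: least fixpoint, start Z0 = {n0, n1, n2, n3, n6, n7}, add states with every successor in Z. Already a fixed point.
Sat(AF E[grant U ¬grant]) = {n0, n1, n2, n3, n6, n7}
|Sat(AF E[grant U ¬grant])| = |{n0, n1, n2, n3, n6, n7}| = 6.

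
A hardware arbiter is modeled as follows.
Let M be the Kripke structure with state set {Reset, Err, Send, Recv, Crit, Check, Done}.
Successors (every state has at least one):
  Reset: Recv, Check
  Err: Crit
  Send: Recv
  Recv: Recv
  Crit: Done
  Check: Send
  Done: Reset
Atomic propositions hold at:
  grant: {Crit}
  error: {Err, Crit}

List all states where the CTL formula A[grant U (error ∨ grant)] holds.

Sat(error ∨ grant) = {Err, Crit}
A[grant U (error ∨ grant)]: least fixpoint, start Z0 = Sat((error ∨ grant)) = {Err, Crit}, add states in Sat(grant) with every successor in Z. Already a fixed point.
Sat(A[grant U (error ∨ grant)]) = {Err, Crit}

{Err, Crit}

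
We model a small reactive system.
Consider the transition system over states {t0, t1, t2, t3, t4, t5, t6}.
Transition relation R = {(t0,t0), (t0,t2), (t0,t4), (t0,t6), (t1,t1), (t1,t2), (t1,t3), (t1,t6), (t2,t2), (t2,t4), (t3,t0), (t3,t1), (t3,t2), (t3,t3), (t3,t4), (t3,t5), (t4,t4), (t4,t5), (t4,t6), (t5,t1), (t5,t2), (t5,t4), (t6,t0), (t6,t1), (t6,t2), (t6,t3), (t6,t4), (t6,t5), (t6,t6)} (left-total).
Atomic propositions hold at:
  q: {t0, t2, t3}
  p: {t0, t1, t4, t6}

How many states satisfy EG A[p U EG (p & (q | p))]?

Sat(q | p) = {t0, t1, t2, t3, t4, t6}
Sat(p & (q | p)) = {t0, t1, t4, t6}
EG (p & (q | p)): greatest fixpoint, start Z0 = {t0, t1, t4, t6}, keep only states in Sat with some successor in Z. Already a fixed point.
Sat(EG (p & (q | p))) = {t0, t1, t4, t6}
A[p U EG (p & (q | p))]: least fixpoint, start Z0 = Sat(EG (p & (q | p))) = {t0, t1, t4, t6}, add states in Sat(p) with every successor in Z. Already a fixed point.
Sat(A[p U EG (p & (q | p))]) = {t0, t1, t4, t6}
EG A[p U EG (p & (q | p))]: greatest fixpoint, start Z0 = {t0, t1, t4, t6}, keep only states in Sat with some successor in Z. Already a fixed point.
Sat(EG A[p U EG (p & (q | p))]) = {t0, t1, t4, t6}
|Sat(EG A[p U EG (p & (q | p))])| = |{t0, t1, t4, t6}| = 4.

4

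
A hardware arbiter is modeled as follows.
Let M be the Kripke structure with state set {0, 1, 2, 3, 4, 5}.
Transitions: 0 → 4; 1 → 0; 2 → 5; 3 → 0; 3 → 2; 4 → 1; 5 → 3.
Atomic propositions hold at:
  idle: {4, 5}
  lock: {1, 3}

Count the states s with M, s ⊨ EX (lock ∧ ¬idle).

Sat(¬idle) = {0, 1, 2, 3}
Sat(lock ∧ ¬idle) = {1, 3}
Sat(EX (lock ∧ ¬idle)) = {s : some successor in {1, 3}} = {4, 5}
|Sat(EX (lock ∧ ¬idle))| = |{4, 5}| = 2.

2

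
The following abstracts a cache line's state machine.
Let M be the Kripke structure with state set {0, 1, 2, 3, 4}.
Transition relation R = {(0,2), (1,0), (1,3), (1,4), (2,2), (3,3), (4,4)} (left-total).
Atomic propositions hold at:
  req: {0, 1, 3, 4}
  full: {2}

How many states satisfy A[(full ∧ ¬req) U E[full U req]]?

Sat(¬req) = {2}
Sat(full ∧ ¬req) = {2}
E[full U req]: least fixpoint, start Z0 = Sat(req) = {0, 1, 3, 4}, add states in Sat(full) with some successor in Z. Already a fixed point.
Sat(E[full U req]) = {0, 1, 3, 4}
A[(full ∧ ¬req) U E[full U req]]: least fixpoint, start Z0 = Sat(E[full U req]) = {0, 1, 3, 4}, add states in Sat(full ∧ ¬req) with every successor in Z. Already a fixed point.
Sat(A[(full ∧ ¬req) U E[full U req]]) = {0, 1, 3, 4}
|Sat(A[(full ∧ ¬req) U E[full U req]])| = |{0, 1, 3, 4}| = 4.

4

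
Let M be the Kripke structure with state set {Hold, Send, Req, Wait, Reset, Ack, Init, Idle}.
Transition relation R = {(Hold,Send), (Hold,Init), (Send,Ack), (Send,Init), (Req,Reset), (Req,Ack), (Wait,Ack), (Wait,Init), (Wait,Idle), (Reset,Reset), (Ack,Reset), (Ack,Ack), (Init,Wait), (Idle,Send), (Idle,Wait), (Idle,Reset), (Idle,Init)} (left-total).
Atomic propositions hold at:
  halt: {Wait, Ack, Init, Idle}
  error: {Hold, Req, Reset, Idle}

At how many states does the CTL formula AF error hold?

AF error: least fixpoint, start Z0 = {Hold, Req, Reset, Idle}, add states with every successor in Z. Already a fixed point.
Sat(AF error) = {Hold, Req, Reset, Idle}
|Sat(AF error)| = |{Hold, Req, Reset, Idle}| = 4.

4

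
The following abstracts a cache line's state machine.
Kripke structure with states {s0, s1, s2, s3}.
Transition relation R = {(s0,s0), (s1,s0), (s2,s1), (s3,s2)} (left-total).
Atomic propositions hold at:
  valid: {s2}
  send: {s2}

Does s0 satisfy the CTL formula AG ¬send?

Sat(¬send) = {s0, s1, s3}
AG ¬send: greatest fixpoint, start Z0 = {s0, s1, s3}, keep only states in Sat with every successor in Z. Z1 = {s0, s1}; fixed.
Sat(AG ¬send) = {s0, s1}
s0 ∈ Sat(AG ¬send) = {s0, s1}, so the formula holds at s0.

Yes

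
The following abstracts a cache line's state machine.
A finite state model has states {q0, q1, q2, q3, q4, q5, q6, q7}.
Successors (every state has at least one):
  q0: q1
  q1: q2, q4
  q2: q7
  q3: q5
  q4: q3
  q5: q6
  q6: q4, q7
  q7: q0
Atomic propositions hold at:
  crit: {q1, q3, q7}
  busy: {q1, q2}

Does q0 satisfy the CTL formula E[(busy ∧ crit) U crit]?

No

Sat(busy ∧ crit) = {q1}
E[(busy ∧ crit) U crit]: least fixpoint, start Z0 = Sat(crit) = {q1, q3, q7}, add states in Sat(busy ∧ crit) with some successor in Z. Already a fixed point.
Sat(E[(busy ∧ crit) U crit]) = {q1, q3, q7}
q0 ∉ Sat(E[(busy ∧ crit) U crit]) = {q1, q3, q7}, so the formula does not hold at q0.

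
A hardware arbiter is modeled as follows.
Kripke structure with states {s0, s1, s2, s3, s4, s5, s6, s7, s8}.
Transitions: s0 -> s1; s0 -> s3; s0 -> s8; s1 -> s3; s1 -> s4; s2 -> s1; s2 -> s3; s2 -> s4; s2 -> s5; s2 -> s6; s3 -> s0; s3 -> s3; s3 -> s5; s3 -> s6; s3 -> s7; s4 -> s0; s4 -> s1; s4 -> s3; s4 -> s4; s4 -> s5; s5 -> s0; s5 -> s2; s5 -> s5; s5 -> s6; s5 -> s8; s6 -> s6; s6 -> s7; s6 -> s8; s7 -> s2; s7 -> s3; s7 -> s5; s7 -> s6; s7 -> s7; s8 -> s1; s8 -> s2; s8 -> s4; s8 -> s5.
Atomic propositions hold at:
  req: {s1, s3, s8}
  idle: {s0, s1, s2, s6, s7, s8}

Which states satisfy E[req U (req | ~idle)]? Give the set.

{s1, s3, s4, s5, s8}

Sat(~idle) = {s3, s4, s5}
Sat(req | ~idle) = {s1, s3, s4, s5, s8}
E[req U (req | ~idle)]: least fixpoint, start Z0 = Sat((req | ~idle)) = {s1, s3, s4, s5, s8}, add states in Sat(req) with some successor in Z. Already a fixed point.
Sat(E[req U (req | ~idle)]) = {s1, s3, s4, s5, s8}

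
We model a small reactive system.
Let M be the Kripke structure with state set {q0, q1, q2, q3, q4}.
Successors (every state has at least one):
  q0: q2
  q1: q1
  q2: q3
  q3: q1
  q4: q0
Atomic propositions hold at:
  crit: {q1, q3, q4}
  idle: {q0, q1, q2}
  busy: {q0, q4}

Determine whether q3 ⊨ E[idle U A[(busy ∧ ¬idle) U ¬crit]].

No

Sat(¬idle) = {q3, q4}
Sat(busy ∧ ¬idle) = {q4}
Sat(¬crit) = {q0, q2}
A[(busy ∧ ¬idle) U ¬crit]: least fixpoint, start Z0 = Sat(¬crit) = {q0, q2}, add states in Sat(busy ∧ ¬idle) with every successor in Z. Z1 = {q0, q2, q4}; fixed.
Sat(A[(busy ∧ ¬idle) U ¬crit]) = {q0, q2, q4}
E[idle U A[(busy ∧ ¬idle) U ¬crit]]: least fixpoint, start Z0 = Sat(A[(busy ∧ ¬idle) U ¬crit]) = {q0, q2, q4}, add states in Sat(idle) with some successor in Z. Already a fixed point.
Sat(E[idle U A[(busy ∧ ¬idle) U ¬crit]]) = {q0, q2, q4}
q3 ∉ Sat(E[idle U A[(busy ∧ ¬idle) U ¬crit]]) = {q0, q2, q4}, so the formula does not hold at q3.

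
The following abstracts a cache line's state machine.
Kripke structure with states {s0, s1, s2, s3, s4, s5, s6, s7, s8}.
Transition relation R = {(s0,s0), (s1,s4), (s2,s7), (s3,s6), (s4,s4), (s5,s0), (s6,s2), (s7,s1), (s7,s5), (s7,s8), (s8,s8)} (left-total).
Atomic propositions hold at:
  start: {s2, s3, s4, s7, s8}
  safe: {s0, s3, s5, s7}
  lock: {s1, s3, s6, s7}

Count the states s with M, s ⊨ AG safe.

AG safe: greatest fixpoint, start Z0 = {s0, s3, s5, s7}, keep only states in Sat with every successor in Z. Z1 = {s0, s5}; fixed.
Sat(AG safe) = {s0, s5}
|Sat(AG safe)| = |{s0, s5}| = 2.

2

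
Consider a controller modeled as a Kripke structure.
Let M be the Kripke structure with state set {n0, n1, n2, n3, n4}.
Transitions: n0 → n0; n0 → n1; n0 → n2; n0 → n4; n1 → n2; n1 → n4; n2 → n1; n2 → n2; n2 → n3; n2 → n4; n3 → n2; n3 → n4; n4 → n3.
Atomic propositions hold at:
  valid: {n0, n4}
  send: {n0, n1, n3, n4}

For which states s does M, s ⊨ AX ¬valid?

Sat(¬valid) = {n1, n2, n3}
Sat(AX ¬valid) = {s : every successor in {n1, n2, n3}} = {n4}

{n4}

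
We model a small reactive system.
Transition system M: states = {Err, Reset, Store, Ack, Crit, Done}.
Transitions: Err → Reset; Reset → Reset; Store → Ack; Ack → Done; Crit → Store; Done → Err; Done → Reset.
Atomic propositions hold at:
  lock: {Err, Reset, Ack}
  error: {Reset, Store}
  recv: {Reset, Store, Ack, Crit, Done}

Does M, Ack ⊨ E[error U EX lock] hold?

No

Sat(EX lock) = {s : some successor in {Err, Reset, Ack}} = {Err, Reset, Store, Done}
E[error U EX lock]: least fixpoint, start Z0 = Sat(EX lock) = {Err, Reset, Store, Done}, add states in Sat(error) with some successor in Z. Already a fixed point.
Sat(E[error U EX lock]) = {Err, Reset, Store, Done}
Ack ∉ Sat(E[error U EX lock]) = {Err, Reset, Store, Done}, so the formula does not hold at Ack.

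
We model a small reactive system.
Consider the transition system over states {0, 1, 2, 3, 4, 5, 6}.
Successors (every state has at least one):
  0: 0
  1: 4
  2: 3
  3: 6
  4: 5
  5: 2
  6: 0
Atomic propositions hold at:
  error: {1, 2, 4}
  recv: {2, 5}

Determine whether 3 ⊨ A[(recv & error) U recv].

Sat(recv & error) = {2}
A[(recv & error) U recv]: least fixpoint, start Z0 = Sat(recv) = {2, 5}, add states in Sat(recv & error) with every successor in Z. Already a fixed point.
Sat(A[(recv & error) U recv]) = {2, 5}
3 ∉ Sat(A[(recv & error) U recv]) = {2, 5}, so the formula does not hold at 3.

No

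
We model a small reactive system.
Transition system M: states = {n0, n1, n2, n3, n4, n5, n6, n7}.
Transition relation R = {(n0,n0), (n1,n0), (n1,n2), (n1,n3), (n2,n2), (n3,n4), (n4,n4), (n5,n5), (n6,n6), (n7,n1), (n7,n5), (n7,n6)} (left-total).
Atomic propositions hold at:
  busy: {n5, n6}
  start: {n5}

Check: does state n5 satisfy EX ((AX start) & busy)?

Sat(AX start) = {s : every successor in {n5}} = {n5}
Sat((AX start) & busy) = {n5}
Sat(EX ((AX start) & busy)) = {s : some successor in {n5}} = {n5, n7}
n5 ∈ Sat(EX ((AX start) & busy)) = {n5, n7}, so the formula holds at n5.

Yes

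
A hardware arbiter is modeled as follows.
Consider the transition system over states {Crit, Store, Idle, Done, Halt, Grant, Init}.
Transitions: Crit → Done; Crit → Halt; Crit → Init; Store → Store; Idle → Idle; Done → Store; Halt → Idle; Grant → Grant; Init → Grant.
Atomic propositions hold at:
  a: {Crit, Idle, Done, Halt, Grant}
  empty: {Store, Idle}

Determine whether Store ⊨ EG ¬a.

Yes

Sat(¬a) = {Store, Init}
EG ¬a: greatest fixpoint, start Z0 = {Store, Init}, keep only states in Sat with some successor in Z. Z1 = {Store}; fixed.
Sat(EG ¬a) = {Store}
Store ∈ Sat(EG ¬a) = {Store}, so the formula holds at Store.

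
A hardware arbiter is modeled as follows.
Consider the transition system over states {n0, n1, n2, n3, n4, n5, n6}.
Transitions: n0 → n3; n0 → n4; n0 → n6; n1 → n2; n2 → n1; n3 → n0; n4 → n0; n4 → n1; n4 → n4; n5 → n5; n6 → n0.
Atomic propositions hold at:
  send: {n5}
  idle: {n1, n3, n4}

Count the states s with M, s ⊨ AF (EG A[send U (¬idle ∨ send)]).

Sat(¬idle) = {n0, n2, n5, n6}
Sat(¬idle ∨ send) = {n0, n2, n5, n6}
A[send U (¬idle ∨ send)]: least fixpoint, start Z0 = Sat((¬idle ∨ send)) = {n0, n2, n5, n6}, add states in Sat(send) with every successor in Z. Already a fixed point.
Sat(A[send U (¬idle ∨ send)]) = {n0, n2, n5, n6}
EG A[send U (¬idle ∨ send)]: greatest fixpoint, start Z0 = {n0, n2, n5, n6}, keep only states in Sat with some successor in Z. Z1 = {n0, n5, n6}; fixed.
Sat(EG A[send U (¬idle ∨ send)]) = {n0, n5, n6}
AF (EG A[send U (¬idle ∨ send)]): least fixpoint, start Z0 = {n0, n5, n6}, add states with every successor in Z. Z1 = {n0, n3, n5, n6}; fixed.
Sat(AF (EG A[send U (¬idle ∨ send)])) = {n0, n3, n5, n6}
|Sat(AF (EG A[send U (¬idle ∨ send)]))| = |{n0, n3, n5, n6}| = 4.

4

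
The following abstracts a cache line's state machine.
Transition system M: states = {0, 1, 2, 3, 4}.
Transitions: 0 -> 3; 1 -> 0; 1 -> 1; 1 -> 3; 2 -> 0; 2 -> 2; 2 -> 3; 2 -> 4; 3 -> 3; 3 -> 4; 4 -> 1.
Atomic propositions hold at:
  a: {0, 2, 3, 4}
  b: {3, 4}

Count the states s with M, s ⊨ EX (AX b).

Sat(AX b) = {s : every successor in {3, 4}} = {0, 3}
Sat(EX (AX b)) = {s : some successor in {0, 3}} = {0, 1, 2, 3}
|Sat(EX (AX b))| = |{0, 1, 2, 3}| = 4.

4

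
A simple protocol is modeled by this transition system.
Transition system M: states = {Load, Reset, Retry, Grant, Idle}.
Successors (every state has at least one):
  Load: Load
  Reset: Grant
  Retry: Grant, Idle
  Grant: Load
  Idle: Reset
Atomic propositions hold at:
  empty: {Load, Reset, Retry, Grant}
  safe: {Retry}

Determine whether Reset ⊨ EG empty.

EG empty: greatest fixpoint, start Z0 = {Load, Reset, Retry, Grant}, keep only states in Sat with some successor in Z. Already a fixed point.
Sat(EG empty) = {Load, Reset, Retry, Grant}
Reset ∈ Sat(EG empty) = {Load, Reset, Retry, Grant}, so the formula holds at Reset.

Yes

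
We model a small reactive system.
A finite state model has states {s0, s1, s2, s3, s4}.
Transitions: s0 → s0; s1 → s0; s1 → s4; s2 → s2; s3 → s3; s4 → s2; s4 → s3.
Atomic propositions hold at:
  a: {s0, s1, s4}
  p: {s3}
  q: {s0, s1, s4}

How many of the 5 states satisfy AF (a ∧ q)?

3

Sat(a ∧ q) = {s0, s1, s4}
AF (a ∧ q): least fixpoint, start Z0 = {s0, s1, s4}, add states with every successor in Z. Already a fixed point.
Sat(AF (a ∧ q)) = {s0, s1, s4}
|Sat(AF (a ∧ q))| = |{s0, s1, s4}| = 3.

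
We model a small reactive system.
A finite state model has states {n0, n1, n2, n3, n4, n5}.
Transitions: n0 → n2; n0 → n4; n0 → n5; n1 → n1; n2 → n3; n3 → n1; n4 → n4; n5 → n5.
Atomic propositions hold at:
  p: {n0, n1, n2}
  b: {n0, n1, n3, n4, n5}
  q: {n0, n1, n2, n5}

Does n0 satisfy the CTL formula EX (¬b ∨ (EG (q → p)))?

Sat(¬b) = {n2}
Sat(q → p) = {n0, n1, n2, n3, n4}
EG (q → p): greatest fixpoint, start Z0 = {n0, n1, n2, n3, n4}, keep only states in Sat with some successor in Z. Already a fixed point.
Sat(EG (q → p)) = {n0, n1, n2, n3, n4}
Sat(¬b ∨ (EG (q → p))) = {n0, n1, n2, n3, n4}
Sat(EX (¬b ∨ (EG (q → p)))) = {s : some successor in {n0, n1, n2, n3, n4}} = {n0, n1, n2, n3, n4}
n0 ∈ Sat(EX (¬b ∨ (EG (q → p)))) = {n0, n1, n2, n3, n4}, so the formula holds at n0.

Yes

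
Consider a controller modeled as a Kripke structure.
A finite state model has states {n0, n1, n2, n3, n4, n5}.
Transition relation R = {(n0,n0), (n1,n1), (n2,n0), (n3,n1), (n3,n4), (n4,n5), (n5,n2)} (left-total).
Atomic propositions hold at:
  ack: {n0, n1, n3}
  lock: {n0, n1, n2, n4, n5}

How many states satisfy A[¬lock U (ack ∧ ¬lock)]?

1

Sat(¬lock) = {n3}
Sat(ack ∧ ¬lock) = {n3}
A[¬lock U (ack ∧ ¬lock)]: least fixpoint, start Z0 = Sat((ack ∧ ¬lock)) = {n3}, add states in Sat(¬lock) with every successor in Z. Already a fixed point.
Sat(A[¬lock U (ack ∧ ¬lock)]) = {n3}
|Sat(A[¬lock U (ack ∧ ¬lock)])| = |{n3}| = 1.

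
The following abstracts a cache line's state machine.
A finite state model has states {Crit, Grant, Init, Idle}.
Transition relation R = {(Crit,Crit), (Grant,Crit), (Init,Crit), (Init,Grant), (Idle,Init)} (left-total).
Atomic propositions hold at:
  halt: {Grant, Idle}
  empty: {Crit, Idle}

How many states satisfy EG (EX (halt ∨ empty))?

Sat(halt ∨ empty) = {Crit, Grant, Idle}
Sat(EX (halt ∨ empty)) = {s : some successor in {Crit, Grant, Idle}} = {Crit, Grant, Init}
EG (EX (halt ∨ empty)): greatest fixpoint, start Z0 = {Crit, Grant, Init}, keep only states in Sat with some successor in Z. Already a fixed point.
Sat(EG (EX (halt ∨ empty))) = {Crit, Grant, Init}
|Sat(EG (EX (halt ∨ empty)))| = |{Crit, Grant, Init}| = 3.

3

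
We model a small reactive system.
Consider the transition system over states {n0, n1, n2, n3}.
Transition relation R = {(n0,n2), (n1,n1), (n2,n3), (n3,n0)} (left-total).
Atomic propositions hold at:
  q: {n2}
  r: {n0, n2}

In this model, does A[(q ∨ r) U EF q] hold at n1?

No

Sat(q ∨ r) = {n0, n2}
EF q: least fixpoint, start Z0 = {n2}, add states with some successor in Z. Z1 = {n0, n2}; Z2 = {n0, n2, n3}; fixed.
Sat(EF q) = {n0, n2, n3}
A[(q ∨ r) U EF q]: least fixpoint, start Z0 = Sat(EF q) = {n0, n2, n3}, add states in Sat(q ∨ r) with every successor in Z. Already a fixed point.
Sat(A[(q ∨ r) U EF q]) = {n0, n2, n3}
n1 ∉ Sat(A[(q ∨ r) U EF q]) = {n0, n2, n3}, so the formula does not hold at n1.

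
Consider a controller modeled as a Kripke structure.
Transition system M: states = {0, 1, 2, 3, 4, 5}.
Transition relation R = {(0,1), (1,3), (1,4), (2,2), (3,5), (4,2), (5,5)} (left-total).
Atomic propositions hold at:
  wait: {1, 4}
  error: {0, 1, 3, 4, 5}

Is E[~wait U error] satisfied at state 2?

No

Sat(~wait) = {0, 2, 3, 5}
E[~wait U error]: least fixpoint, start Z0 = Sat(error) = {0, 1, 3, 4, 5}, add states in Sat(~wait) with some successor in Z. Already a fixed point.
Sat(E[~wait U error]) = {0, 1, 3, 4, 5}
2 ∉ Sat(E[~wait U error]) = {0, 1, 3, 4, 5}, so the formula does not hold at 2.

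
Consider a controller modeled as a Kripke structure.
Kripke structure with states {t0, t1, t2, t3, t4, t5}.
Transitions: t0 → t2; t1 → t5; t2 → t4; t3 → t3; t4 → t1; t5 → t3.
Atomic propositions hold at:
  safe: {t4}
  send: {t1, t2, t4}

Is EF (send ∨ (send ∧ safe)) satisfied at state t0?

Yes

Sat(send ∧ safe) = {t4}
Sat(send ∨ (send ∧ safe)) = {t1, t2, t4}
EF (send ∨ (send ∧ safe)): least fixpoint, start Z0 = {t1, t2, t4}, add states with some successor in Z. Z1 = {t0, t1, t2, t4}; fixed.
Sat(EF (send ∨ (send ∧ safe))) = {t0, t1, t2, t4}
t0 ∈ Sat(EF (send ∨ (send ∧ safe))) = {t0, t1, t2, t4}, so the formula holds at t0.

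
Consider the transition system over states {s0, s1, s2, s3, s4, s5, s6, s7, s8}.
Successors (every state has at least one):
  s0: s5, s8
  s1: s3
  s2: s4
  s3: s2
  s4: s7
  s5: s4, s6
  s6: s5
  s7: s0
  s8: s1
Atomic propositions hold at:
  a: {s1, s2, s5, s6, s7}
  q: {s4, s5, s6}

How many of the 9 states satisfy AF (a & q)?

2

Sat(a & q) = {s5, s6}
AF (a & q): least fixpoint, start Z0 = {s5, s6}, add states with every successor in Z. Already a fixed point.
Sat(AF (a & q)) = {s5, s6}
|Sat(AF (a & q))| = |{s5, s6}| = 2.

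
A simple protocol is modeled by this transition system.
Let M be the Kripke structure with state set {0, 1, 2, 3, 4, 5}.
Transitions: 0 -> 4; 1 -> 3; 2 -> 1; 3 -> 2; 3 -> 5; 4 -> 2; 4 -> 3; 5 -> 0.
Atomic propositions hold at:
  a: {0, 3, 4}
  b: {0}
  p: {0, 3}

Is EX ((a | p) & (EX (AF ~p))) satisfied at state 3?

Sat(a | p) = {0, 3, 4}
Sat(~p) = {1, 2, 4, 5}
AF ~p: least fixpoint, start Z0 = {1, 2, 4, 5}, add states with every successor in Z. Z1 = {0, 1, 2, 3, 4, 5}; fixed.
Sat(AF ~p) = {0, 1, 2, 3, 4, 5}
Sat(EX (AF ~p)) = {s : some successor in {0, 1, 2, 3, 4, 5}} = {0, 1, 2, 3, 4, 5}
Sat((a | p) & (EX (AF ~p))) = {0, 3, 4}
Sat(EX ((a | p) & (EX (AF ~p)))) = {s : some successor in {0, 3, 4}} = {0, 1, 4, 5}
3 ∉ Sat(EX ((a | p) & (EX (AF ~p)))) = {0, 1, 4, 5}, so the formula does not hold at 3.

No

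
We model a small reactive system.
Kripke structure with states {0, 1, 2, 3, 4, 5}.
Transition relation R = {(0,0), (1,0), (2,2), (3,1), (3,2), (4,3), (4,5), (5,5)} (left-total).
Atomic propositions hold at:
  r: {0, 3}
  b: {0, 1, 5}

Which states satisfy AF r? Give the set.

{0, 1, 3}

AF r: least fixpoint, start Z0 = {0, 3}, add states with every successor in Z. Z1 = {0, 1, 3}; fixed.
Sat(AF r) = {0, 1, 3}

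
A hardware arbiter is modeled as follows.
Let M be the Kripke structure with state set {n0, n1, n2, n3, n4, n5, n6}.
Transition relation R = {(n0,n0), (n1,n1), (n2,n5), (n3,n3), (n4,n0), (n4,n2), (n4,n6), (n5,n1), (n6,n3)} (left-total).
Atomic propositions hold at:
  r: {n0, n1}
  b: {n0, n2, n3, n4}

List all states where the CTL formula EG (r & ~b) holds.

{n1}

Sat(~b) = {n1, n5, n6}
Sat(r & ~b) = {n1}
EG (r & ~b): greatest fixpoint, start Z0 = {n1}, keep only states in Sat with some successor in Z. Already a fixed point.
Sat(EG (r & ~b)) = {n1}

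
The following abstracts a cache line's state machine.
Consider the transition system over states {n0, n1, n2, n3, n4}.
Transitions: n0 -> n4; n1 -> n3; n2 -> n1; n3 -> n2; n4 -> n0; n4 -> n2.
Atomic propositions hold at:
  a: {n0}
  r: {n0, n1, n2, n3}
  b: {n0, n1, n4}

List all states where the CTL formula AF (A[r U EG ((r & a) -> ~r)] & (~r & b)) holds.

Sat(r & a) = {n0}
Sat(~r) = {n4}
Sat((r & a) -> ~r) = {n1, n2, n3, n4}
EG ((r & a) -> ~r): greatest fixpoint, start Z0 = {n1, n2, n3, n4}, keep only states in Sat with some successor in Z. Already a fixed point.
Sat(EG ((r & a) -> ~r)) = {n1, n2, n3, n4}
A[r U EG ((r & a) -> ~r)]: least fixpoint, start Z0 = Sat(EG ((r & a) -> ~r)) = {n1, n2, n3, n4}, add states in Sat(r) with every successor in Z. Z1 = {n0, n1, n2, n3, n4}; fixed.
Sat(A[r U EG ((r & a) -> ~r)]) = {n0, n1, n2, n3, n4}
Sat(~r & b) = {n4}
Sat(A[r U EG ((r & a) -> ~r)] & (~r & b)) = {n4}
AF (A[r U EG ((r & a) -> ~r)] & (~r & b)): least fixpoint, start Z0 = {n4}, add states with every successor in Z. Z1 = {n0, n4}; fixed.
Sat(AF (A[r U EG ((r & a) -> ~r)] & (~r & b))) = {n0, n4}

{n0, n4}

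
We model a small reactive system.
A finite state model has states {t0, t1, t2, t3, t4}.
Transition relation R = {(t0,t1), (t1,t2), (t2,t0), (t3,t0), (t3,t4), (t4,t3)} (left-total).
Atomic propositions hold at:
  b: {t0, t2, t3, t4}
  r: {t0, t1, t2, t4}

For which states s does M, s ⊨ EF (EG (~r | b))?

Sat(~r) = {t3}
Sat(~r | b) = {t0, t2, t3, t4}
EG (~r | b): greatest fixpoint, start Z0 = {t0, t2, t3, t4}, keep only states in Sat with some successor in Z. Z1 = {t2, t3, t4}; Z2 = {t3, t4}; fixed.
Sat(EG (~r | b)) = {t3, t4}
EF (EG (~r | b)): least fixpoint, start Z0 = {t3, t4}, add states with some successor in Z. Already a fixed point.
Sat(EF (EG (~r | b))) = {t3, t4}

{t3, t4}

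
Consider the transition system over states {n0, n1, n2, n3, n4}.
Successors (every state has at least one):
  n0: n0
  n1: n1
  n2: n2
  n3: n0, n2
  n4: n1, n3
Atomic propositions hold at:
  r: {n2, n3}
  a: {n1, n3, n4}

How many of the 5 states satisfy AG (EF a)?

EF a: least fixpoint, start Z0 = {n1, n3, n4}, add states with some successor in Z. Already a fixed point.
Sat(EF a) = {n1, n3, n4}
AG (EF a): greatest fixpoint, start Z0 = {n1, n3, n4}, keep only states in Sat with every successor in Z. Z1 = {n1, n4}; Z2 = {n1}; fixed.
Sat(AG (EF a)) = {n1}
|Sat(AG (EF a))| = |{n1}| = 1.

1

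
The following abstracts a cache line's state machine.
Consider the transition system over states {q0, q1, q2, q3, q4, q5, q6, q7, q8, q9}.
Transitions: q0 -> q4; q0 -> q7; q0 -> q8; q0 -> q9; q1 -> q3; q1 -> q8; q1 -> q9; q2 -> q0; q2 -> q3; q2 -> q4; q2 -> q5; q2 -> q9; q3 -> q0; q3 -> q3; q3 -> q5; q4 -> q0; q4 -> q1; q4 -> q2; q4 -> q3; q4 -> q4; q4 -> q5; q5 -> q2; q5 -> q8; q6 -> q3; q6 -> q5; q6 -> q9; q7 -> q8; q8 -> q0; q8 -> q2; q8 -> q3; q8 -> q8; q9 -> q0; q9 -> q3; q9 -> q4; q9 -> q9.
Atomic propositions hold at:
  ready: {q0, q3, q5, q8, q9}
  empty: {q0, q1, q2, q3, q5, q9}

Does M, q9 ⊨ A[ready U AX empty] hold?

No

Sat(AX empty) = {s : every successor in {q0, q1, q2, q3, q5, q9}} = {q3, q6}
A[ready U AX empty]: least fixpoint, start Z0 = Sat(AX empty) = {q3, q6}, add states in Sat(ready) with every successor in Z. Already a fixed point.
Sat(A[ready U AX empty]) = {q3, q6}
q9 ∉ Sat(A[ready U AX empty]) = {q3, q6}, so the formula does not hold at q9.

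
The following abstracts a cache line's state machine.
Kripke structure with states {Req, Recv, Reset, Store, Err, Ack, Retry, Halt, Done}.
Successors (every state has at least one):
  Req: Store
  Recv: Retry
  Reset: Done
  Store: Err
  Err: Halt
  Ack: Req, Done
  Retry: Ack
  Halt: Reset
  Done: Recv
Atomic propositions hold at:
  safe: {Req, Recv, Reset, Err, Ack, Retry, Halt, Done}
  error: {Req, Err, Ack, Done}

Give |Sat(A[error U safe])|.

A[error U safe]: least fixpoint, start Z0 = Sat(safe) = {Req, Recv, Reset, Err, Ack, Retry, Halt, Done}, add states in Sat(error) with every successor in Z. Already a fixed point.
Sat(A[error U safe]) = {Req, Recv, Reset, Err, Ack, Retry, Halt, Done}
|Sat(A[error U safe])| = |{Req, Recv, Reset, Err, Ack, Retry, Halt, Done}| = 8.

8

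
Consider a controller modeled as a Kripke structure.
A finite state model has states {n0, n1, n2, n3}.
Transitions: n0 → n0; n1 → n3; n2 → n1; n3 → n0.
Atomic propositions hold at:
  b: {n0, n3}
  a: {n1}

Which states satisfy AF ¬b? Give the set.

{n1, n2}

Sat(¬b) = {n1, n2}
AF ¬b: least fixpoint, start Z0 = {n1, n2}, add states with every successor in Z. Already a fixed point.
Sat(AF ¬b) = {n1, n2}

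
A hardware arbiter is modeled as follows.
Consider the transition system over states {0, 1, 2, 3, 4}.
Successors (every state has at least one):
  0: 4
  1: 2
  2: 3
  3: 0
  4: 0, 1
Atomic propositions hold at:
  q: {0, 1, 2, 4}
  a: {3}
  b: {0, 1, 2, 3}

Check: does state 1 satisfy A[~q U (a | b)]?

Sat(~q) = {3}
Sat(a | b) = {0, 1, 2, 3}
A[~q U (a | b)]: least fixpoint, start Z0 = Sat((a | b)) = {0, 1, 2, 3}, add states in Sat(~q) with every successor in Z. Already a fixed point.
Sat(A[~q U (a | b)]) = {0, 1, 2, 3}
1 ∈ Sat(A[~q U (a | b)]) = {0, 1, 2, 3}, so the formula holds at 1.

Yes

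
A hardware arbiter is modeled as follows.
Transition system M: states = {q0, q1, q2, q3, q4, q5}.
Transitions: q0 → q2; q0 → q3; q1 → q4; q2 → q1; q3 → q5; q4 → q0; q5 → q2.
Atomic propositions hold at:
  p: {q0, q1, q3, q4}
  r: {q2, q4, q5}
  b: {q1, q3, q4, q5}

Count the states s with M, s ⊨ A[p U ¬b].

4

Sat(¬b) = {q0, q2}
A[p U ¬b]: least fixpoint, start Z0 = Sat(¬b) = {q0, q2}, add states in Sat(p) with every successor in Z. Z1 = {q0, q2, q4}; Z2 = {q0, q1, q2, q4}; fixed.
Sat(A[p U ¬b]) = {q0, q1, q2, q4}
|Sat(A[p U ¬b])| = |{q0, q1, q2, q4}| = 4.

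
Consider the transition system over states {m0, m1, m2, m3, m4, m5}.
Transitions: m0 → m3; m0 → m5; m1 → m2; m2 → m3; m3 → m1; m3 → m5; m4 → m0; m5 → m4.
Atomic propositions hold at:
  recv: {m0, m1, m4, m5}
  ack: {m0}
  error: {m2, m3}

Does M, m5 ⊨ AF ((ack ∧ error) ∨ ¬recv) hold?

No

Sat(ack ∧ error) = ∅
Sat(¬recv) = {m2, m3}
Sat((ack ∧ error) ∨ ¬recv) = {m2, m3}
AF ((ack ∧ error) ∨ ¬recv): least fixpoint, start Z0 = {m2, m3}, add states with every successor in Z. Z1 = {m1, m2, m3}; fixed.
Sat(AF ((ack ∧ error) ∨ ¬recv)) = {m1, m2, m3}
m5 ∉ Sat(AF ((ack ∧ error) ∨ ¬recv)) = {m1, m2, m3}, so the formula does not hold at m5.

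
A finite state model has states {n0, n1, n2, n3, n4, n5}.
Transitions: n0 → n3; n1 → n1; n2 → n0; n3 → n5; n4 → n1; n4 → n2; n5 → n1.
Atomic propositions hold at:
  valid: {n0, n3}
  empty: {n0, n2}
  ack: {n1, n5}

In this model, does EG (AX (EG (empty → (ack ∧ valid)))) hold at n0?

Sat(ack ∧ valid) = ∅
Sat(empty → (ack ∧ valid)) = {n1, n3, n4, n5}
EG (empty → (ack ∧ valid)): greatest fixpoint, start Z0 = {n1, n3, n4, n5}, keep only states in Sat with some successor in Z. Already a fixed point.
Sat(EG (empty → (ack ∧ valid))) = {n1, n3, n4, n5}
Sat(AX (EG (empty → (ack ∧ valid)))) = {s : every successor in {n1, n3, n4, n5}} = {n0, n1, n3, n5}
EG (AX (EG (empty → (ack ∧ valid)))): greatest fixpoint, start Z0 = {n0, n1, n3, n5}, keep only states in Sat with some successor in Z. Already a fixed point.
Sat(EG (AX (EG (empty → (ack ∧ valid))))) = {n0, n1, n3, n5}
n0 ∈ Sat(EG (AX (EG (empty → (ack ∧ valid))))) = {n0, n1, n3, n5}, so the formula holds at n0.

Yes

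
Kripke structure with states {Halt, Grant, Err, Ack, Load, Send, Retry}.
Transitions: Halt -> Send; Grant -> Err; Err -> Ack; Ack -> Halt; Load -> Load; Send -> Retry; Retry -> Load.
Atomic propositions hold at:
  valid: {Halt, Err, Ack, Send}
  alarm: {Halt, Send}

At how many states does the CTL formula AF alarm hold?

5

AF alarm: least fixpoint, start Z0 = {Halt, Send}, add states with every successor in Z. Z1 = {Halt, Ack, Send}; Z2 = {Halt, Err, Ack, Send}; Z3 = {Halt, Grant, Err, Ack, Send}; fixed.
Sat(AF alarm) = {Halt, Grant, Err, Ack, Send}
|Sat(AF alarm)| = |{Halt, Grant, Err, Ack, Send}| = 5.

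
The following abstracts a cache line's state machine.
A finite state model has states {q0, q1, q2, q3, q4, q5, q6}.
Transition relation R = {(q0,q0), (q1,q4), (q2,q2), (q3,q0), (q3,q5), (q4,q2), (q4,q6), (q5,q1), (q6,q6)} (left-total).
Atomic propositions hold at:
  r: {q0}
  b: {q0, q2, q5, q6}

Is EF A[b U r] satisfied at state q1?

No

A[b U r]: least fixpoint, start Z0 = Sat(r) = {q0}, add states in Sat(b) with every successor in Z. Already a fixed point.
Sat(A[b U r]) = {q0}
EF A[b U r]: least fixpoint, start Z0 = {q0}, add states with some successor in Z. Z1 = {q0, q3}; fixed.
Sat(EF A[b U r]) = {q0, q3}
q1 ∉ Sat(EF A[b U r]) = {q0, q3}, so the formula does not hold at q1.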